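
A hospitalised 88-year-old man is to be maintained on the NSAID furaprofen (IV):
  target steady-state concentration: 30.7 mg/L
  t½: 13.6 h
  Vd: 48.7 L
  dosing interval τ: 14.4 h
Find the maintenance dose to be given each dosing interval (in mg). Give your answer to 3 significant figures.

1100 mg

k = ln2 / t½ = 0.693147 / 13.6 = 0.05097 h⁻¹
CL = k × Vd = 0.05097 × 48.7 = 2.482 L/h
At steady state, Dose/τ = Css × CL.
Dose = Css × CL × τ = 30.7 × 2.482 × 14.4 = 1097 mg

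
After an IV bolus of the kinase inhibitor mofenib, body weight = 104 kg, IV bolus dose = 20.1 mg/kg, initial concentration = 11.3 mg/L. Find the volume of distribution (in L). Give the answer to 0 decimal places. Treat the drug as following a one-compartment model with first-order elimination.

185 L

Dose = 20.1 × 104 = 2090 mg
Vd = Dose / C₀ = 2090 / 11.3 = 185.0 L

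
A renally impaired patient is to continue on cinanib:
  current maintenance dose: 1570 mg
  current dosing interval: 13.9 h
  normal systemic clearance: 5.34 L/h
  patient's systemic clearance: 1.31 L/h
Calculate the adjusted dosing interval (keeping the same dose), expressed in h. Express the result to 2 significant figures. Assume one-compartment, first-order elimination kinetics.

To keep the same average steady-state level, dosing rate must scale with clearance.
CL ratio = 1.31 / 5.34 = 0.2453
New interval (same dose) = 13.9 / 0.2453 = 56.67 h

57 h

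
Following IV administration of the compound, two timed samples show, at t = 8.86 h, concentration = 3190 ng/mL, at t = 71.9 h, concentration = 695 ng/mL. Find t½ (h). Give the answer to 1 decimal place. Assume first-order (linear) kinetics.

k = ln(C₁/C₂) / (t₂ − t₁) = ln(3190/695) / (71.9 − 8.86)
  = 1.524 / 63.04 = 0.02418 h⁻¹
t½ = ln2 / k = 0.693147 / 0.02418 = 28.67 h

28.7 h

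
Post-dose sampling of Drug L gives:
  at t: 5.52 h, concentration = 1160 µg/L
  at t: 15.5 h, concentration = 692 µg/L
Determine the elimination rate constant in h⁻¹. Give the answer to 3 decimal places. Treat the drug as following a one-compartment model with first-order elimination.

k = ln(C₁/C₂) / (t₂ − t₁) = ln(1160/692) / (15.5 − 5.52)
  = 0.5166 / 9.980 = 0.05176 h⁻¹

0.052 h⁻¹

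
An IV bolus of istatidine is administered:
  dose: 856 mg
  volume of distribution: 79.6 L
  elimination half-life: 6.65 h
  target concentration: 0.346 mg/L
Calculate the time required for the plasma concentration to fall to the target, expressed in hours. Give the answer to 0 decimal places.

33 h

C₀ = Dose / Vd = 856.0 / 79.6 = 10.75 mg/L
k = ln2 / t½ = 0.693147 / 6.65 = 0.1042 h⁻¹
t = ln(C₀ / C) / k = ln(10.75 / 0.346) / 0.1042
  = ln(31.07) / 0.1042 = 3.436 / 0.1042 = 32.98 h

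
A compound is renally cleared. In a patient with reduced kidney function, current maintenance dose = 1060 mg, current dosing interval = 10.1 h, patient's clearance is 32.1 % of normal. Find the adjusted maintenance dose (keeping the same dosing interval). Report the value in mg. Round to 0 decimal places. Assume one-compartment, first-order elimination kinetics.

340 mg

To keep the same average steady-state level, dosing rate must scale with clearance.
CL ratio = 32.1 / 100 = 0.3210
New dose (same interval) = 1060 × 0.3210 = 340.3 mg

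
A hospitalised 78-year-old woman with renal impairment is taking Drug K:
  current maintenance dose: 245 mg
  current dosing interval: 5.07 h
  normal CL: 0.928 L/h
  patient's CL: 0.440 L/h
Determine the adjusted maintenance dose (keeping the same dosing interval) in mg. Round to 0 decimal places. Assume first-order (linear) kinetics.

To keep the same average steady-state level, dosing rate must scale with clearance.
CL ratio = 0.440 / 0.928 = 0.4741
New dose (same interval) = 245 × 0.4741 = 116.2 mg

116 mg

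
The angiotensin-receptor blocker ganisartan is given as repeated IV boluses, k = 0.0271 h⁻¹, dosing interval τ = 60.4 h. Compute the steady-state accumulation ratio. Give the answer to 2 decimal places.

e^(−kτ) = e^(−0.02710 × 60.4) = 0.1946
Accumulation ratio R = 1 / (1 − e^(−kτ)) = 1 / (1 − 0.1946) = 1.242

1.24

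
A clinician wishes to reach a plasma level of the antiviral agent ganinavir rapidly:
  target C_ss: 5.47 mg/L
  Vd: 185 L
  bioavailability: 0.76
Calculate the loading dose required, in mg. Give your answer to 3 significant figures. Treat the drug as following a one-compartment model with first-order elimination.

LD = Css × Vd / F = 5.47 × 185 / 0.76 = 1332 mg

1330 mg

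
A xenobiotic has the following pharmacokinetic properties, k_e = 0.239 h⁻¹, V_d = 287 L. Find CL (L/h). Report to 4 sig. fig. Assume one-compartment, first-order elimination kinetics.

68.59 L/h

CL = k × Vd = 0.239 × 287 = 68.59 L/h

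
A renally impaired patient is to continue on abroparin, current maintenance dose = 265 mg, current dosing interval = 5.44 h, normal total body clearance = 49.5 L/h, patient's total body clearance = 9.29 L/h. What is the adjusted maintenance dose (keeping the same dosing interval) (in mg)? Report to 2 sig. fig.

To keep the same average steady-state level, dosing rate must scale with clearance.
CL ratio = 9.29 / 49.5 = 0.1877
New dose (same interval) = 265 × 0.1877 = 49.74 mg

50 mg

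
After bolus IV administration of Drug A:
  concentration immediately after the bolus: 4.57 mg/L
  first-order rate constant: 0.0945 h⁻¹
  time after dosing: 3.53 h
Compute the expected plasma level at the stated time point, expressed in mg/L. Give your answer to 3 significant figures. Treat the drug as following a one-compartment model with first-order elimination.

3.27 mg/L

C = C₀ · e^(−k·t) = 4.570 × e^(−0.09450 × 3.53)
  = 4.570 × 0.7164 = 3.274 mg/L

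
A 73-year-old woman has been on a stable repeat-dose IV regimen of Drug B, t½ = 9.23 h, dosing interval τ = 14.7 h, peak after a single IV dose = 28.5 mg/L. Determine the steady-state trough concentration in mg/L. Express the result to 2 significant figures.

14 mg/L

k = ln2 / t½ = 0.693147 / 9.23 = 0.07510 h⁻¹
e^(−kτ) = e^(−0.07510 × 14.7) = 0.3316
Accumulation ratio R = 1 / (1 − e^(−kτ)) = 1 / (1 − 0.3316) = 1.496
Steady-state trough = C₀ × R × e^(−kτ) = 28.5 × 1.496 × 0.3316 = 14.14 mg/L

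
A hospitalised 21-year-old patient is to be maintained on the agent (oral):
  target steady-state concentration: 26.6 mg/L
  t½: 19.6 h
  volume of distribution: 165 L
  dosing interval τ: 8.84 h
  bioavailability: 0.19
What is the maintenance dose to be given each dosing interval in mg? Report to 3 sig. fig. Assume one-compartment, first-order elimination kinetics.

7220 mg

k = ln2 / t½ = 0.693147 / 19.6 = 0.03536 h⁻¹
CL = k × Vd = 0.03536 × 165 = 5.834 L/h
At steady state, F × (Dose/τ) = Css × CL.
Dose = Css × CL × τ / F = 26.6 × 5.834 × 8.84 / 0.19 = 7220 mg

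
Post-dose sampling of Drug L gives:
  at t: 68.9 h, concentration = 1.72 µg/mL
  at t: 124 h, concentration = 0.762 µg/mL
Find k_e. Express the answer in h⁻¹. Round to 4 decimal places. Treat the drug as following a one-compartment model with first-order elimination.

0.0148 h⁻¹

k = ln(C₁/C₂) / (t₂ − t₁) = ln(1.72/0.762) / (124 − 68.9)
  = 0.8141 / 55.10 = 0.01477 h⁻¹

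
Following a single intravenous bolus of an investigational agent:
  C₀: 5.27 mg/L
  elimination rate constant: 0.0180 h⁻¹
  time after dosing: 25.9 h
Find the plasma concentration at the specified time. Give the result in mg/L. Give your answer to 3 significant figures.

C = C₀ · e^(−k·t) = 5.270 × e^(−0.01800 × 25.9)
  = 5.270 × 0.6274 = 3.306 mg/L

3.31 mg/L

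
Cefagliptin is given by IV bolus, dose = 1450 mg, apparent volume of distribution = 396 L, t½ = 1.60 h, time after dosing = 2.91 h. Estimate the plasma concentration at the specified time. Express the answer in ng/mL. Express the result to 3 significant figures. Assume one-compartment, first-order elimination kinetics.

C₀ = Dose / Vd = 1450 / 396 = 3.662 mg/L
k = ln2 / t½ = 0.693147 / 1.60 = 0.4332 h⁻¹
C = C₀ · e^(−k·t) = 3.662 × e^(−0.4332 × 2.91)
  = 3.662 × 0.2835 = 1.038 mg/L
Convert: 1.038 mg/L × 1000 = 1038 ng/mL

1040 ng/mL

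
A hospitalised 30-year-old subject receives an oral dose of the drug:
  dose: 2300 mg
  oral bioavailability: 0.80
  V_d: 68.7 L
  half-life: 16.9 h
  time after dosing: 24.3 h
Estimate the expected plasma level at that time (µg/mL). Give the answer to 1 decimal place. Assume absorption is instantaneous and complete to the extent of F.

9.9 µg/mL

Amount reaching circulation = F × Dose = 0.80 × 2300 = 1840 mg
C₀ = F·Dose / Vd = 1840 / 68.7 = 26.78 mg/L
k = ln2 / t½ = 0.693147 / 16.9 = 0.04101 h⁻¹
C = C₀ · e^(−k·t) = 26.78 × e^(−0.04101 × 24.3)
  = 26.78 × 0.3692 = 9.887 mg/L
(9.887 mg/L = 9.887 µg/mL)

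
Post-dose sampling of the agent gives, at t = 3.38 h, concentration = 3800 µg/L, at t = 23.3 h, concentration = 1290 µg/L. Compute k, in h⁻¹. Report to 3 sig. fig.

k = ln(C₁/C₂) / (t₂ − t₁) = ln(3800/1290) / (23.3 − 3.38)
  = 1.080 / 19.92 = 0.05422 h⁻¹

0.0542 h⁻¹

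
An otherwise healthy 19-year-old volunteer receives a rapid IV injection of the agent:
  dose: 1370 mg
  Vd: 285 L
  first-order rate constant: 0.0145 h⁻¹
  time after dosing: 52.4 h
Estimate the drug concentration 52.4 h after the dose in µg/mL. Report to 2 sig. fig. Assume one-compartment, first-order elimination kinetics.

C₀ = Dose / Vd = 1370 / 285 = 4.807 mg/L
C = C₀ · e^(−k·t) = 4.807 × e^(−0.01450 × 52.4)
  = 4.807 × 0.4678 = 2.249 mg/L
(2.249 mg/L = 2.249 µg/mL)

2.2 µg/mL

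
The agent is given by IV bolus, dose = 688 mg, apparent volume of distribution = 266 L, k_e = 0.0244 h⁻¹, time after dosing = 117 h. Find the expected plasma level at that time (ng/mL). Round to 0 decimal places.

C₀ = Dose / Vd = 688.0 / 266 = 2.586 mg/L
C = C₀ · e^(−k·t) = 2.586 × e^(−0.02440 × 117)
  = 2.586 × 0.05757 = 0.1489 mg/L
Convert: 0.1489 mg/L × 1000 = 148.9 ng/mL

149 ng/mL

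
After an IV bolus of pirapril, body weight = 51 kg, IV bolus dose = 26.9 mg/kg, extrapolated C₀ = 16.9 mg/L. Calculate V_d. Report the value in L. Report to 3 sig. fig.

Dose = 26.9 × 51 = 1372 mg
Vd = Dose / C₀ = 1372 / 16.9 = 81.18 L

81.2 L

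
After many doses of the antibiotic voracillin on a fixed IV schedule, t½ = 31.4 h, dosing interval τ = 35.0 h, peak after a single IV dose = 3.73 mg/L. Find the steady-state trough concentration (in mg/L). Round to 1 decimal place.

k = ln2 / t½ = 0.693147 / 31.4 = 0.02207 h⁻¹
e^(−kτ) = e^(−0.02207 × 35.0) = 0.4619
Accumulation ratio R = 1 / (1 − e^(−kτ)) = 1 / (1 − 0.4619) = 1.858
Steady-state trough = C₀ × R × e^(−kτ) = 3.73 × 1.858 × 0.4619 = 3.201 mg/L

3.2 mg/L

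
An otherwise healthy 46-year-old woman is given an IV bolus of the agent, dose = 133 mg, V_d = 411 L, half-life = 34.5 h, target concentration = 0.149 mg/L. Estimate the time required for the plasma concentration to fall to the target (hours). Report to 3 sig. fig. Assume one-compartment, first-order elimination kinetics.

C₀ = Dose / Vd = 133.0 / 411 = 0.3236 mg/L
k = ln2 / t½ = 0.693147 / 34.5 = 0.02009 h⁻¹
t = ln(C₀ / C) / k = ln(0.3236 / 0.149) / 0.02009
  = ln(2.172) / 0.02009 = 0.7756 / 0.02009 = 38.61 h

38.6 h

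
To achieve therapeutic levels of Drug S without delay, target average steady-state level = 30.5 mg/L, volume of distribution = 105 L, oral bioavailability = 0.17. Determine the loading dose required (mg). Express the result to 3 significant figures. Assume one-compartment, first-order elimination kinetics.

LD = Css × Vd / F = 30.5 × 105 / 0.17 = 18840 mg

18800 mg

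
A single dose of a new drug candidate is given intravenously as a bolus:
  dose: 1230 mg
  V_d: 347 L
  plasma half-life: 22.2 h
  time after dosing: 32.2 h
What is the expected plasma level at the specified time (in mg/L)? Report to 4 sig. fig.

1.297 mg/L

C₀ = Dose / Vd = 1230 / 347 = 3.545 mg/L
k = ln2 / t½ = 0.693147 / 22.2 = 0.03122 h⁻¹
C = C₀ · e^(−k·t) = 3.545 × e^(−0.03122 × 32.2)
  = 3.545 × 0.3659 = 1.297 mg/L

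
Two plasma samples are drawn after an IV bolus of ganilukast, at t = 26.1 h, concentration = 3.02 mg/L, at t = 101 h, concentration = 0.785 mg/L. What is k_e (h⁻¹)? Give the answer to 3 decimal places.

0.018 h⁻¹

k = ln(C₁/C₂) / (t₂ − t₁) = ln(3.02/0.785) / (101 − 26.1)
  = 1.347 / 74.90 = 0.01798 h⁻¹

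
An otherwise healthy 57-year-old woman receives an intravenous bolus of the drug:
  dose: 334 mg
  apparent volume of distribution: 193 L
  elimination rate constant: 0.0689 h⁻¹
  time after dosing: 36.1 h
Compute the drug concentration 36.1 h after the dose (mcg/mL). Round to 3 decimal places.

C₀ = Dose / Vd = 334.0 / 193 = 1.731 mg/L
C = C₀ · e^(−k·t) = 1.731 × e^(−0.06890 × 36.1)
  = 1.731 × 0.08313 = 0.1439 mg/L
(0.1439 mg/L = 0.1439 mcg/mL)

0.144 mcg/mL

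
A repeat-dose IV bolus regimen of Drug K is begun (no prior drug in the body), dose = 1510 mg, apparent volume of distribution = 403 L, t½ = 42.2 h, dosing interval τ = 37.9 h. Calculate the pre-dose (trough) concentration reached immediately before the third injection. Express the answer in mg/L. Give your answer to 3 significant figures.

3.09 mg/L

C₀ per dose = Dose / Vd = 1510 / 403 = 3.747 mg/L
k = ln2 / t½ = 0.693147 / 42.2 = 0.01643 h⁻¹
Fraction remaining after one interval: r = e^(−kτ) = e^(−0.01643 × 37.9) = 0.5365
Before dose 3, 2 doses have been given (aged 1τ, 2τ).
C_trough = C₀ × (r + r²) = 3.747 × (0.5365 + 0.2878) = 3.089 mg/L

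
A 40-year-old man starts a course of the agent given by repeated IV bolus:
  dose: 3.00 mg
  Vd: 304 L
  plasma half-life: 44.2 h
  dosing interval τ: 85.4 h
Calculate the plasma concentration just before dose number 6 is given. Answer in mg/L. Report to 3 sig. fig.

0.00350 mg/L

C₀ per dose = Dose / Vd = 3.00 / 304 = 0.009868 mg/L
k = ln2 / t½ = 0.693147 / 44.2 = 0.01568 h⁻¹
Fraction remaining after one interval: r = e^(−kτ) = e^(−0.01568 × 85.4) = 0.2621
Before dose 6, 5 doses have been given (aged 1τ, 2τ, 3τ, 4τ, 5τ).
C_trough = C₀ × (r + r² + … + r^5) = C₀ × r(1−r^5)/(1−r)
        = 0.009868 × 0.2621 × (1 − 0.001237) / (1 − 0.2621) = 0.003501 mg/L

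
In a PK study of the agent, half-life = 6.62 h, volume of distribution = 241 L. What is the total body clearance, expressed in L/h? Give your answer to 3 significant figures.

25.2 L/h

k = ln2 / t½ = 0.693147 / 6.62 = 0.1047 h⁻¹
CL = k × Vd = 0.1047 × 241 = 25.23 L/h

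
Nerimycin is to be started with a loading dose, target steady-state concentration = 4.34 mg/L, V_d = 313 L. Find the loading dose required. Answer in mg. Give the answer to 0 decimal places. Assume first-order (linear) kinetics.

1358 mg

LD = Css × Vd = 4.34 × 313 = 1358 mg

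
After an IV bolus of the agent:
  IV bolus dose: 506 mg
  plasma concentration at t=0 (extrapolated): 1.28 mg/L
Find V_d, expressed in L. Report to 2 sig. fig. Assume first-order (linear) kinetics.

Vd = Dose / C₀ = 506.0 / 1.28 = 395.3 L

400 L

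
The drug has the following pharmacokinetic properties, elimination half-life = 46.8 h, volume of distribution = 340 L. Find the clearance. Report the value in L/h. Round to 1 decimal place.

5.0 L/h

k = ln2 / t½ = 0.693147 / 46.8 = 0.01481 h⁻¹
CL = k × Vd = 0.01481 × 340 = 5.035 L/h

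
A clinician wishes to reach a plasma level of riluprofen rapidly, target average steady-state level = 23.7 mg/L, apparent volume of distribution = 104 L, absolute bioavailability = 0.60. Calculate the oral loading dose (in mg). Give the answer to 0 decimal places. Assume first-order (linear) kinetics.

4108 mg

LD = Css × Vd / F = 23.7 × 104 / 0.60 = 4108 mg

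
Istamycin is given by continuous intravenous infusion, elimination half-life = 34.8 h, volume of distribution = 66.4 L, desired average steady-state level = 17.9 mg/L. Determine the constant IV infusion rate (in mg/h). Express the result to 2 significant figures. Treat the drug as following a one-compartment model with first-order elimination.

24 mg/h

k = ln2 / t½ = 0.693147 / 34.8 = 0.01992 h⁻¹
CL = k × Vd = 0.01992 × 66.4 = 1.323 L/h
At steady state, infusion rate R₀ = Css × CL = 17.9 × 1.323 = 23.68 mg/h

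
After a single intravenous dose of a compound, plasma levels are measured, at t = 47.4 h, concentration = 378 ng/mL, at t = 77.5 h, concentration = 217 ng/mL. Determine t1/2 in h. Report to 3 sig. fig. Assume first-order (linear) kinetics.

37.6 h

k = ln(C₁/C₂) / (t₂ − t₁) = ln(378/217) / (77.5 − 47.4)
  = 0.5550 / 30.10 = 0.01844 h⁻¹
t½ = ln2 / k = 0.693147 / 0.01844 = 37.59 h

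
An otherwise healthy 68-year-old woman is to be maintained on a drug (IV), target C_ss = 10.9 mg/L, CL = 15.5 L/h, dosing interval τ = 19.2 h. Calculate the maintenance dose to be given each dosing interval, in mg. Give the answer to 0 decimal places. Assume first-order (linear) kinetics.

3244 mg

At steady state, Dose/τ = Css × CL.
Dose = Css × CL × τ = 10.9 × 15.50 × 19.2 = 3244 mg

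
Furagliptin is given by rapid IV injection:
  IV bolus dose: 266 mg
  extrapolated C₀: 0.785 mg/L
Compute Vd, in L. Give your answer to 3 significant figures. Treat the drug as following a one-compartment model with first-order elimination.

339 L

Vd = Dose / C₀ = 266.0 / 0.785 = 338.9 L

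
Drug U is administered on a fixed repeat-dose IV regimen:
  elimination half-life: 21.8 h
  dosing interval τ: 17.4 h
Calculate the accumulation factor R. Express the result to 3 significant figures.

2.35

k = ln2 / t½ = 0.693147 / 21.8 = 0.03180 h⁻¹
e^(−kτ) = e^(−0.03180 × 17.4) = 0.5750
Accumulation ratio R = 1 / (1 − e^(−kτ)) = 1 / (1 − 0.5750) = 2.353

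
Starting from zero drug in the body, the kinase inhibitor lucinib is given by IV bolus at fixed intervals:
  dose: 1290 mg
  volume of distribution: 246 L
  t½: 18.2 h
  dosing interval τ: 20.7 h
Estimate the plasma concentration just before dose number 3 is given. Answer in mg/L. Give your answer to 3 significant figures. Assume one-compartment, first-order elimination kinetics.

C₀ per dose = Dose / Vd = 1290 / 246 = 5.244 mg/L
k = ln2 / t½ = 0.693147 / 18.2 = 0.03809 h⁻¹
Fraction remaining after one interval: r = e^(−kτ) = e^(−0.03809 × 20.7) = 0.4545
Before dose 3, 2 doses have been given (aged 1τ, 2τ).
C_trough = C₀ × (r + r²) = 5.244 × (0.4545 + 0.2066) = 3.467 mg/L

3.47 mg/L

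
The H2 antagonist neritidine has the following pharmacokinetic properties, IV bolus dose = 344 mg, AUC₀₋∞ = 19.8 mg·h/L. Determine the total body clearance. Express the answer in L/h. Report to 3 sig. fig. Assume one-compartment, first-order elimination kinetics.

CL = Dose / AUC = 344 / 19.8 = 17.37 L/h

17.4 L/h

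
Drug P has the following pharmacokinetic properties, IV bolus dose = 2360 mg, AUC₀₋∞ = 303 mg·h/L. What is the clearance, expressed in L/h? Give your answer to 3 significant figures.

7.79 L/h

CL = Dose / AUC = 2360 / 303 = 7.789 L/h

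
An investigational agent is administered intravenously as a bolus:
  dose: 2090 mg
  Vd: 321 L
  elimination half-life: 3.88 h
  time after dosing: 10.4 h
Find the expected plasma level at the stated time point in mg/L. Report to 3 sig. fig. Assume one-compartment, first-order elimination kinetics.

C₀ = Dose / Vd = 2090 / 321 = 6.511 mg/L
k = ln2 / t½ = 0.693147 / 3.88 = 0.1786 h⁻¹
C = C₀ · e^(−k·t) = 6.511 × e^(−0.1786 × 10.4)
  = 6.511 × 0.1561 = 1.016 mg/L

1.02 mg/L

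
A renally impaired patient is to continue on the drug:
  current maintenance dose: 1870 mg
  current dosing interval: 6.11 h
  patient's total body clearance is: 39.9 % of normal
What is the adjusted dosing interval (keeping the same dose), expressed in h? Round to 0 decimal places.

To keep the same average steady-state level, dosing rate must scale with clearance.
CL ratio = 39.9 / 100 = 0.3990
New interval (same dose) = 6.11 / 0.3990 = 15.31 h

15 h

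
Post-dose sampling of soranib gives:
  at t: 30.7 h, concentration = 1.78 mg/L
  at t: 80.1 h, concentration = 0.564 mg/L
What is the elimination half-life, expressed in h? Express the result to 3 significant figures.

29.8 h

k = ln(C₁/C₂) / (t₂ − t₁) = ln(1.78/0.564) / (80.1 − 30.7)
  = 1.149 / 49.40 = 0.02326 h⁻¹
t½ = ln2 / k = 0.693147 / 0.02326 = 29.80 h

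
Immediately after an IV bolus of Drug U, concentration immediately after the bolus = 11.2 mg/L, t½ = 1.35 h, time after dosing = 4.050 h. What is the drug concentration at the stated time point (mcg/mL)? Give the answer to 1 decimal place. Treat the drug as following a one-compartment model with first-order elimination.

1.4 mcg/mL

k = ln2 / t½ = 0.693147 / 1.35 = 0.5134 h⁻¹
t / t½ = 4.050 / 1.35 = 3 half-lives
C = C₀ × (1/2)^3 = 11.20 × 0.1250 = 1.400 mg/L
(1.400 mg/L = 1.400 mcg/mL)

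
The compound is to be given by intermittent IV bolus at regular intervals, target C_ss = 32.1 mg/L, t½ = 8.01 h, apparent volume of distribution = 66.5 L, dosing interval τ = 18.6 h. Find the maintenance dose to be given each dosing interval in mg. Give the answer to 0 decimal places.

k = ln2 / t½ = 0.693147 / 8.01 = 0.08654 h⁻¹
CL = k × Vd = 0.08654 × 66.5 = 5.755 L/h
At steady state, Dose/τ = Css × CL.
Dose = Css × CL × τ = 32.1 × 5.755 × 18.6 = 3436 mg

3436 mg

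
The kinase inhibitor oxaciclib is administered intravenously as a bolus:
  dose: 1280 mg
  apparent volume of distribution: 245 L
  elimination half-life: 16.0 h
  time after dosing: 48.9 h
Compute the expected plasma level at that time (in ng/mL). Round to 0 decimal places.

628 ng/mL

C₀ = Dose / Vd = 1280 / 245 = 5.224 mg/L
k = ln2 / t½ = 0.693147 / 16.0 = 0.04332 h⁻¹
C = C₀ · e^(−k·t) = 5.224 × e^(−0.04332 × 48.9)
  = 5.224 × 0.1202 = 0.6279 mg/L
Convert: 0.6279 mg/L × 1000 = 627.9 ng/mL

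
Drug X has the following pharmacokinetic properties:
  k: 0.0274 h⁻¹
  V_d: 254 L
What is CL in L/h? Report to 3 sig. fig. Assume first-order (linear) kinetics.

6.96 L/h

CL = k × Vd = 0.0274 × 254 = 6.960 L/h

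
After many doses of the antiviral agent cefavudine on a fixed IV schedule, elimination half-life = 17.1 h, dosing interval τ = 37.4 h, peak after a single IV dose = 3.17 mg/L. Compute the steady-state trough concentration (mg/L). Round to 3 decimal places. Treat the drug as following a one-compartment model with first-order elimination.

k = ln2 / t½ = 0.693147 / 17.1 = 0.04053 h⁻¹
e^(−kτ) = e^(−0.04053 × 37.4) = 0.2196
Accumulation ratio R = 1 / (1 − e^(−kτ)) = 1 / (1 − 0.2196) = 1.281
Steady-state trough = C₀ × R × e^(−kτ) = 3.17 × 1.281 × 0.2196 = 0.8917 mg/L

0.892 mg/L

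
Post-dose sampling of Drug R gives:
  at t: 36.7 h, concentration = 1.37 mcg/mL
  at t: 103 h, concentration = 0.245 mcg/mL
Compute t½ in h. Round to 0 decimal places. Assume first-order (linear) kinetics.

k = ln(C₁/C₂) / (t₂ − t₁) = ln(1.37/0.245) / (103 − 36.7)
  = 1.721 / 66.30 = 0.02596 h⁻¹
t½ = ln2 / k = 0.693147 / 0.02596 = 26.70 h

27 h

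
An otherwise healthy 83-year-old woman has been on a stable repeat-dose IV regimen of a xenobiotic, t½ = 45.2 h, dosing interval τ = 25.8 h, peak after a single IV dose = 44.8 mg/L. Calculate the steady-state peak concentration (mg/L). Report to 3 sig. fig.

k = ln2 / t½ = 0.693147 / 45.2 = 0.01534 h⁻¹
e^(−kτ) = e^(−0.01534 × 25.8) = 0.6732
Accumulation ratio R = 1 / (1 − e^(−kτ)) = 1 / (1 − 0.6732) = 3.060
Steady-state peak = C₀ × R = 44.8 × 3.060 = 137.1 mg/L

137 mg/L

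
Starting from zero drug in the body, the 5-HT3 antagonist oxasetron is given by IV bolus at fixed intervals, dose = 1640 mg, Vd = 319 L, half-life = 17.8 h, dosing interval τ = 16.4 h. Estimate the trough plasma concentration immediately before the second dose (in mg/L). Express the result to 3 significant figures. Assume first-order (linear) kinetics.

2.71 mg/L

C₀ per dose = Dose / Vd = 1640 / 319 = 5.141 mg/L
k = ln2 / t½ = 0.693147 / 17.8 = 0.03894 h⁻¹
Fraction remaining after one interval: r = e^(−kτ) = e^(−0.03894 × 16.4) = 0.5280
Before dose 2, 1 dose has been given (aged 1τ).
C_trough = C₀ × r = 5.141 × 0.5280 = 2.714 mg/L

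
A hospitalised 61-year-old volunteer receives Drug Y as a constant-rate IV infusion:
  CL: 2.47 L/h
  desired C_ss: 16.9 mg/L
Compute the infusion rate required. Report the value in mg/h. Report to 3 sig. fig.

At steady state, infusion rate R₀ = Css × CL = 16.9 × 2.470 = 41.74 mg/h

41.7 mg/h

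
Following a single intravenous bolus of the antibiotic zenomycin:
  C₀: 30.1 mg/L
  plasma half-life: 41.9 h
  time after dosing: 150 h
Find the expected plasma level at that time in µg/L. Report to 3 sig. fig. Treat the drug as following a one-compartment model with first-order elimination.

2520 µg/L

k = ln2 / t½ = 0.693147 / 41.9 = 0.01654 h⁻¹
C = C₀ · e^(−k·t) = 30.10 × e^(−0.01654 × 150)
  = 30.10 × 0.08366 = 2.518 mg/L
Convert: 2.518 mg/L × 1000 = 2518 µg/L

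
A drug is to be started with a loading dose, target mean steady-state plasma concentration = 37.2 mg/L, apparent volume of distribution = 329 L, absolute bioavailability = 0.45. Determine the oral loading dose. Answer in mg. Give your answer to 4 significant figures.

27200 mg

LD = Css × Vd / F = 37.2 × 329 / 0.45 = 27200 mg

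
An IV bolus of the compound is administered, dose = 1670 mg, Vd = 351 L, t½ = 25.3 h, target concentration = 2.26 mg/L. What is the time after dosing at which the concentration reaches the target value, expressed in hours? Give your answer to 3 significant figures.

27.2 h

C₀ = Dose / Vd = 1670 / 351 = 4.758 mg/L
k = ln2 / t½ = 0.693147 / 25.3 = 0.02740 h⁻¹
t = ln(C₀ / C) / k = ln(4.758 / 2.26) / 0.02740
  = ln(2.105) / 0.02740 = 0.7443 / 0.02740 = 27.16 h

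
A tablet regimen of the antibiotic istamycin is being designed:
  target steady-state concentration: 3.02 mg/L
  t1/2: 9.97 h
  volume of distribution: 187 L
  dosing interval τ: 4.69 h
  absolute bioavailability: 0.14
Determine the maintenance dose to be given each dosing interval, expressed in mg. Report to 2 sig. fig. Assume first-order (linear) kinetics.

k = ln2 / t½ = 0.693147 / 9.97 = 0.06952 h⁻¹
CL = k × Vd = 0.06952 × 187 = 13.00 L/h
At steady state, F × (Dose/τ) = Css × CL.
Dose = Css × CL × τ / F = 3.02 × 13.00 × 4.69 / 0.14 = 1315 mg

1300 mg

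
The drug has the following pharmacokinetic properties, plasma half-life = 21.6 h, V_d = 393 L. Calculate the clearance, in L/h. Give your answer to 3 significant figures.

12.6 L/h

k = ln2 / t½ = 0.693147 / 21.6 = 0.03209 h⁻¹
CL = k × Vd = 0.03209 × 393 = 12.61 L/h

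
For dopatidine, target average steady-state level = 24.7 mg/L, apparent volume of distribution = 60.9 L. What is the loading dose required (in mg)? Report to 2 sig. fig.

1500 mg

LD = Css × Vd = 24.7 × 60.9 = 1504 mg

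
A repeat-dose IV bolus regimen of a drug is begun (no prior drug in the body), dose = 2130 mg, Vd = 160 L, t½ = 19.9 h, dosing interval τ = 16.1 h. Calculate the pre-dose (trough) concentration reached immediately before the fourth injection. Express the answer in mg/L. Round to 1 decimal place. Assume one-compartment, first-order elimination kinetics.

C₀ per dose = Dose / Vd = 2130 / 160 = 13.31 mg/L
k = ln2 / t½ = 0.693147 / 19.9 = 0.03483 h⁻¹
Fraction remaining after one interval: r = e^(−kτ) = e^(−0.03483 × 16.1) = 0.5708
Before dose 4, 3 doses have been given (aged 1τ, 2τ, 3τ).
C_trough = C₀ × (r + r² + … + r^3) = C₀ × r(1−r^3)/(1−r)
        = 13.31 × 0.5708 × (1 − 0.1860) / (1 − 0.5708) = 14.41 mg/L

14.4 mg/L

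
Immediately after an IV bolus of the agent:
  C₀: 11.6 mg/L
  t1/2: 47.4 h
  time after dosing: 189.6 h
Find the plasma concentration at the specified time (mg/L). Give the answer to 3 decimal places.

0.725 mg/L

k = ln2 / t½ = 0.693147 / 47.4 = 0.01462 h⁻¹
t / t½ = 189.6 / 47.4 = 4 half-lives
C = C₀ × (1/2)^4 = 11.60 × 0.06250 = 0.7250 mg/L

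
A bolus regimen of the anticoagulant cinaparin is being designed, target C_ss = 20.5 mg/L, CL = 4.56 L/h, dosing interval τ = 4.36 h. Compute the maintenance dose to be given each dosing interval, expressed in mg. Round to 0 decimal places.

408 mg

At steady state, Dose/τ = Css × CL.
Dose = Css × CL × τ = 20.5 × 4.560 × 4.36 = 407.6 mg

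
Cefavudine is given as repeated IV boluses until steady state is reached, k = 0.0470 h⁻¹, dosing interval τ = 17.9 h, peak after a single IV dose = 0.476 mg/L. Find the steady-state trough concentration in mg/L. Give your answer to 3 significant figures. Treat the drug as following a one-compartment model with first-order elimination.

e^(−kτ) = e^(−0.04700 × 17.9) = 0.4311
Accumulation ratio R = 1 / (1 − e^(−kτ)) = 1 / (1 − 0.4311) = 1.758
Steady-state trough = C₀ × R × e^(−kτ) = 0.476 × 1.758 × 0.4311 = 0.3607 mg/L

0.361 mg/L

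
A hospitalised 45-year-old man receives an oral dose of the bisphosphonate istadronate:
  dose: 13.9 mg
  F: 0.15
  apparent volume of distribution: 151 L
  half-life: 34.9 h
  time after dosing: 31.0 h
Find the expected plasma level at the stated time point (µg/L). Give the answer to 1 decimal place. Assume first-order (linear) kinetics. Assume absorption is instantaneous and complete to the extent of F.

7.5 µg/L

Amount reaching circulation = F × Dose = 0.15 × 13.90 = 2.085 mg
C₀ = F·Dose / Vd = 2.085 / 151 = 0.01381 mg/L
k = ln2 / t½ = 0.693147 / 34.9 = 0.01986 h⁻¹
C = C₀ · e^(−k·t) = 0.01381 × e^(−0.01986 × 31.0)
  = 0.01381 × 0.5403 = 0.007462 mg/L
Convert: 0.007462 mg/L × 1000 = 7.462 µg/L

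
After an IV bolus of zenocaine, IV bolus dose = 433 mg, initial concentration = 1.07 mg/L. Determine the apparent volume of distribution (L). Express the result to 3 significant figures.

405 L

Vd = Dose / C₀ = 433.0 / 1.07 = 404.7 L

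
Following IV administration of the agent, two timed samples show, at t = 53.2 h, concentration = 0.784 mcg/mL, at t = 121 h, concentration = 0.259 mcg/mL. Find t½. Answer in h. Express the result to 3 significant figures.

k = ln(C₁/C₂) / (t₂ − t₁) = ln(0.784/0.259) / (121 − 53.2)
  = 1.108 / 67.80 = 0.01634 h⁻¹
t½ = ln2 / k = 0.693147 / 0.01634 = 42.42 h

42.4 h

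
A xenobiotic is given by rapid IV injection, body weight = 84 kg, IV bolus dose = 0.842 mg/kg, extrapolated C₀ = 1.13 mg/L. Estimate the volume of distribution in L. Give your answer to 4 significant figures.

62.59 L

Dose = 0.842 × 84 = 70.73 mg
Vd = Dose / C₀ = 70.73 / 1.13 = 62.59 L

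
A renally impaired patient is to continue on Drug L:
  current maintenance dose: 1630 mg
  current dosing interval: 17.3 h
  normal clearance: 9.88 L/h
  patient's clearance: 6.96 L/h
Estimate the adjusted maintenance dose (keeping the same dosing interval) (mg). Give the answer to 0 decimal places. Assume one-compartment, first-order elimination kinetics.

To keep the same average steady-state level, dosing rate must scale with clearance.
CL ratio = 6.96 / 9.88 = 0.7045
New dose (same interval) = 1630 × 0.7045 = 1148 mg

1148 mg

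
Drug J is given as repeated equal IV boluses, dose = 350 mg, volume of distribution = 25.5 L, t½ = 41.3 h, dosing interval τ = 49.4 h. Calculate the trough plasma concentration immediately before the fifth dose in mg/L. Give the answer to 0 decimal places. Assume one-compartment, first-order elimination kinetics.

C₀ per dose = Dose / Vd = 350 / 25.5 = 13.73 mg/L
k = ln2 / t½ = 0.693147 / 41.3 = 0.01678 h⁻¹
Fraction remaining after one interval: r = e^(−kτ) = e^(−0.01678 × 49.4) = 0.4365
Before dose 5, 4 doses have been given (aged 1τ, 2τ, 3τ, 4τ).
C_trough = C₀ × (r + r² + … + r^4) = C₀ × r(1−r^4)/(1−r)
        = 13.73 × 0.4365 × (1 − 0.03630) / (1 − 0.4365) = 10.25 mg/L

10 mg/L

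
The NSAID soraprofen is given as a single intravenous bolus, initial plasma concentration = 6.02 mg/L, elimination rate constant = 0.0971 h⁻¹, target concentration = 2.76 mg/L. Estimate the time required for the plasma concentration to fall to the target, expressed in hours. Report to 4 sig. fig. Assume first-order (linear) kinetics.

t = ln(C₀ / C) / k = ln(6.020 / 2.76) / 0.09710
  = ln(2.181) / 0.09710 = 0.7798 / 0.09710 = 8.031 h

8.031 h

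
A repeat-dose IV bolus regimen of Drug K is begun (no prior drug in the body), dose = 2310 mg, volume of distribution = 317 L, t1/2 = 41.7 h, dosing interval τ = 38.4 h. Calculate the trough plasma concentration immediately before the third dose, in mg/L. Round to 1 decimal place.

C₀ per dose = Dose / Vd = 2310 / 317 = 7.287 mg/L
k = ln2 / t½ = 0.693147 / 41.7 = 0.01662 h⁻¹
Fraction remaining after one interval: r = e^(−kτ) = e^(−0.01662 × 38.4) = 0.5282
Before dose 3, 2 doses have been given (aged 1τ, 2τ).
C_trough = C₀ × (r + r²) = 7.287 × (0.5282 + 0.2790) = 5.882 mg/L

5.9 mg/L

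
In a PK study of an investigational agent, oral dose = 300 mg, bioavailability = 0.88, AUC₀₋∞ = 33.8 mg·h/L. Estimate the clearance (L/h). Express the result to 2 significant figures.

7.8 L/h

CL = F·Dose / AUC = 0.88 × 300 / 33.8 = 7.811 L/h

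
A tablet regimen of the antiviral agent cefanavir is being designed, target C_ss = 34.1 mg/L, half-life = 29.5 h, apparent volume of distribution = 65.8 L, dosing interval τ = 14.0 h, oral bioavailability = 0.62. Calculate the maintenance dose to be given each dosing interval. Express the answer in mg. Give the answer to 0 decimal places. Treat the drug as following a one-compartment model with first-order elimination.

1190 mg

k = ln2 / t½ = 0.693147 / 29.5 = 0.02350 h⁻¹
CL = k × Vd = 0.02350 × 65.8 = 1.546 L/h
At steady state, F × (Dose/τ) = Css × CL.
Dose = Css × CL × τ / F = 34.1 × 1.546 × 14.0 / 0.62 = 1190 mg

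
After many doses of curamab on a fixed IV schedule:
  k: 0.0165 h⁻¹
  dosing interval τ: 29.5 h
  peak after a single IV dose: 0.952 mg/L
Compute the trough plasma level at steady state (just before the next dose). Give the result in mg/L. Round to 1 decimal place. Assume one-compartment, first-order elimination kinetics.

e^(−kτ) = e^(−0.01650 × 29.5) = 0.6146
Accumulation ratio R = 1 / (1 − e^(−kτ)) = 1 / (1 − 0.6146) = 2.595
Steady-state trough = C₀ × R × e^(−kτ) = 0.952 × 2.595 × 0.6146 = 1.518 mg/L

1.5 mg/L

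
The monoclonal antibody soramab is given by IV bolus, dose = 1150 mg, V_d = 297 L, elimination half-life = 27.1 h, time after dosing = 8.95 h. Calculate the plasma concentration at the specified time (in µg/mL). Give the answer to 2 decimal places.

C₀ = Dose / Vd = 1150 / 297 = 3.872 mg/L
k = ln2 / t½ = 0.693147 / 27.1 = 0.02558 h⁻¹
C = C₀ · e^(−k·t) = 3.872 × e^(−0.02558 × 8.95)
  = 3.872 × 0.7954 = 3.080 mg/L
(3.080 mg/L = 3.080 µg/mL)

3.08 µg/mL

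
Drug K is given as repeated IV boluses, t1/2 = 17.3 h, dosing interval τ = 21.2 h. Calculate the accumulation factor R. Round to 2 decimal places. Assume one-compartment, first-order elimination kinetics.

1.75

k = ln2 / t½ = 0.693147 / 17.3 = 0.04007 h⁻¹
e^(−kτ) = e^(−0.04007 × 21.2) = 0.4276
Accumulation ratio R = 1 / (1 − e^(−kτ)) = 1 / (1 − 0.4276) = 1.747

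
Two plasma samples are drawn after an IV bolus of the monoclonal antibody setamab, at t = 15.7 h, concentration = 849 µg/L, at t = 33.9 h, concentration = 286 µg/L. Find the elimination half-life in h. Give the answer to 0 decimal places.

12 h

k = ln(C₁/C₂) / (t₂ − t₁) = ln(849/286) / (33.9 − 15.7)
  = 1.088 / 18.20 = 0.05978 h⁻¹
t½ = ln2 / k = 0.693147 / 0.05978 = 11.59 h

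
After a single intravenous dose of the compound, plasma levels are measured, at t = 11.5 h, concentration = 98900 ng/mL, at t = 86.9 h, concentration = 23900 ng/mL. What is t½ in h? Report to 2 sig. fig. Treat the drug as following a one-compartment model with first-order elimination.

37 h

k = ln(C₁/C₂) / (t₂ − t₁) = ln(98900/23900) / (86.9 − 11.5)
  = 1.420 / 75.40 = 0.01883 h⁻¹
t½ = ln2 / k = 0.693147 / 0.01883 = 36.81 h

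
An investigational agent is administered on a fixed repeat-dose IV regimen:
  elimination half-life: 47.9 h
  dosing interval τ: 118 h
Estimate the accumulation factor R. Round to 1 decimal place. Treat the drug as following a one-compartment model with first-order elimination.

1.2

k = ln2 / t½ = 0.693147 / 47.9 = 0.01447 h⁻¹
e^(−kτ) = e^(−0.01447 × 118) = 0.1813
Accumulation ratio R = 1 / (1 − e^(−kτ)) = 1 / (1 − 0.1813) = 1.221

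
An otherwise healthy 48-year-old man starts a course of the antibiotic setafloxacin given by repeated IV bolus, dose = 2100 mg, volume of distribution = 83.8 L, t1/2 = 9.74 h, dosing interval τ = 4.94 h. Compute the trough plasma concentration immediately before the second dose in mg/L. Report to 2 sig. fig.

C₀ per dose = Dose / Vd = 2100 / 83.8 = 25.06 mg/L
k = ln2 / t½ = 0.693147 / 9.74 = 0.07116 h⁻¹
Fraction remaining after one interval: r = e^(−kτ) = e^(−0.07116 × 4.94) = 0.7036
Before dose 2, 1 dose has been given (aged 1τ).
C_trough = C₀ × r = 25.06 × 0.7036 = 17.63 mg/L

18 mg/L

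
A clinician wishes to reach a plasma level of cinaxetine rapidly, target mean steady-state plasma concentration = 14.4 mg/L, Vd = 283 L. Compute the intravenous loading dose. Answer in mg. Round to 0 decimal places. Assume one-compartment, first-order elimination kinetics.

4075 mg

LD = Css × Vd = 14.4 × 283 = 4075 mg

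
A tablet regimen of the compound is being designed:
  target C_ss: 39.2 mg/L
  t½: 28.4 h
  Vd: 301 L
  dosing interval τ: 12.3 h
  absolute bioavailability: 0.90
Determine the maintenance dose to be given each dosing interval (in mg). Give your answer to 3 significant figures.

3940 mg

k = ln2 / t½ = 0.693147 / 28.4 = 0.02441 h⁻¹
CL = k × Vd = 0.02441 × 301 = 7.347 L/h
At steady state, F × (Dose/τ) = Css × CL.
Dose = Css × CL × τ / F = 39.2 × 7.347 × 12.3 / 0.90 = 3936 mg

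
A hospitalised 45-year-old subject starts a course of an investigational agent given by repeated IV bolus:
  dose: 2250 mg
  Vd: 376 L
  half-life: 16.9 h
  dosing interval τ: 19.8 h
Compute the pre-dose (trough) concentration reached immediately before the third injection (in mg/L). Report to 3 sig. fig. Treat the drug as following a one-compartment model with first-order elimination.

C₀ per dose = Dose / Vd = 2250 / 376 = 5.984 mg/L
k = ln2 / t½ = 0.693147 / 16.9 = 0.04101 h⁻¹
Fraction remaining after one interval: r = e^(−kτ) = e^(−0.04101 × 19.8) = 0.4440
Before dose 3, 2 doses have been given (aged 1τ, 2τ).
C_trough = C₀ × (r + r²) = 5.984 × (0.4440 + 0.1971) = 3.836 mg/L

3.84 mg/L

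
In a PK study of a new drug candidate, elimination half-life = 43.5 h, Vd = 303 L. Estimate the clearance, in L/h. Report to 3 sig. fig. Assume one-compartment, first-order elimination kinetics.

4.83 L/h

k = ln2 / t½ = 0.693147 / 43.5 = 0.01593 h⁻¹
CL = k × Vd = 0.01593 × 303 = 4.827 L/h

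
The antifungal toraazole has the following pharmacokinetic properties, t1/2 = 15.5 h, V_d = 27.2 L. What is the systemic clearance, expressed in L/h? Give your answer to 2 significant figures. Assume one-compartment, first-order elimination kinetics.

k = ln2 / t½ = 0.693147 / 15.5 = 0.04472 h⁻¹
CL = k × Vd = 0.04472 × 27.2 = 1.216 L/h

1.2 L/h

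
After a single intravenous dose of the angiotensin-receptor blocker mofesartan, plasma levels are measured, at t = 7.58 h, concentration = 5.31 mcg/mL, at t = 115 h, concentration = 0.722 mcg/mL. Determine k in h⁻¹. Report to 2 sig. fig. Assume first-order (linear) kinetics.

0.019 h⁻¹

k = ln(C₁/C₂) / (t₂ − t₁) = ln(5.31/0.722) / (115 − 7.58)
  = 1.995 / 107.4 = 0.01858 h⁻¹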